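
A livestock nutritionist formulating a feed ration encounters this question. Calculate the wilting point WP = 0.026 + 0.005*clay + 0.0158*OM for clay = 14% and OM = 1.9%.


WP = 0.026 + 0.005*14 + 0.0158*1.9
   = 0.026 + 0.0700 + 0.0300
   = 0.1260


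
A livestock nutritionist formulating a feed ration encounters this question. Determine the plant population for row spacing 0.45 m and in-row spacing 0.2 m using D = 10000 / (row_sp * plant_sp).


D = 10000 / (row_sp * plant_sp)
  = 10000 / (0.45 * 0.2)
  = 10000 / 0.0900
  = 111111.11 plants/ha


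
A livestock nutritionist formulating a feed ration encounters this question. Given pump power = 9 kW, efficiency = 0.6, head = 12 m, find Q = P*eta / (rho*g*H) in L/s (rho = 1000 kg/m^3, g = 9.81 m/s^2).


Q = (P * 1000 * eta) / (rho * g * H)
  = (9 * 1000 * 0.6) / (1000 * 9.81 * 12)
  = 5400 / 117720
  = 0.04587 m^3/s = 45.87 L/s


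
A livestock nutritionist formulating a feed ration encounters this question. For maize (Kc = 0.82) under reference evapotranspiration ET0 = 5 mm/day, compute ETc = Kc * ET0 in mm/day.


ETc = Kc * ET0
    = 0.82 * 5
    = 4.10 mm/day


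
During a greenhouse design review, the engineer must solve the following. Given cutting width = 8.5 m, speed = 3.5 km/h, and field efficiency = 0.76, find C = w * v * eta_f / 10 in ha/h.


C = w * v * eta_f / 10
  = 8.5 * 3.5 * 0.76 / 10
  = 22.61 / 10
  = 2.26 ha/h


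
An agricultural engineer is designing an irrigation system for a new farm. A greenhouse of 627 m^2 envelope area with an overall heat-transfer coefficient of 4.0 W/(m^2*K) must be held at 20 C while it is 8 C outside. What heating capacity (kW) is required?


dT = 20 - (8) = 12 K
Q = U * A * dT
  = 4.0 * 627 * 12
  = 30096 W = 30.10 kW


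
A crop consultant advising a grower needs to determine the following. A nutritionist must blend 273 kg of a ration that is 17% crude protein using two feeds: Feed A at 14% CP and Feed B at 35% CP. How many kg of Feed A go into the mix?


parts_A = CP_b - target = 35 - 17 = 18
parts_B = target - CP_a = 17 - 14 = 3
total_parts = 18 + 3 = 21
Feed A = 273 * 18 / 21 = 234 kg
Feed B = 273 * 3 / 21 = 39 kg

234 kg


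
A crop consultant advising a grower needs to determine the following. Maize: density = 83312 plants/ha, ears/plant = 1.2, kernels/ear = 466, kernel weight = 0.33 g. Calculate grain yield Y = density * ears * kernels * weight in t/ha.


Y = density * ears * kernels * kw
  = 83312 * 1.2 * 466 * 0.33 g/ha
  = 15374063.23 g/ha
  = 15374.06 kg/ha = 15.37 t/ha


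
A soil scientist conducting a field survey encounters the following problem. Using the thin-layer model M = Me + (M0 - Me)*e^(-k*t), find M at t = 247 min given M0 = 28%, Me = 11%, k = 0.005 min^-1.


M = Me + (M0 - Me) * e^(-k*t)
  = 11 + (28 - 11) * e^(-0.005*247)
  = 11 + 17 * e^(-1.235)
  = 11 + 17 * 0.29083
  = 11 + 4.9442
  = 15.94%


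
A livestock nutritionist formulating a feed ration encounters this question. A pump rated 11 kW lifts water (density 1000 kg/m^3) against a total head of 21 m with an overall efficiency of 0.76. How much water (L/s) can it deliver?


Q = (P * 1000 * eta) / (rho * g * H)
  = (11 * 1000 * 0.76) / (1000 * 9.81 * 21)
  = 8360 / 206010
  = 0.04058 m^3/s = 40.58 L/s


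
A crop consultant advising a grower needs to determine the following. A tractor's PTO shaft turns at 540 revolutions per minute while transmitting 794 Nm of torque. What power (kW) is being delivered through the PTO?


P = 2*pi*n*T / 60000
  = 2*pi * 540 * 794 / 60000
  = 2693978.53 / 60000
  = 44.90 kW


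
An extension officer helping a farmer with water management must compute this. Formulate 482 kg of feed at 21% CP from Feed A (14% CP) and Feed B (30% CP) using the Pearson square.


parts_A = CP_b - target = 30 - 21 = 9
parts_B = target - CP_a = 21 - 14 = 7
total_parts = 9 + 7 = 16
Feed A = 482 * 9 / 16 = 271.13 kg
Feed B = 482 * 7 / 16 = 210.88 kg

271.13 kg


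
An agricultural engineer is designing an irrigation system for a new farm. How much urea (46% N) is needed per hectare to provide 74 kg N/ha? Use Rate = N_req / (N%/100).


Rate = N_required / (N_content / 100)
     = 74 / (46 / 100)
     = 74 / 0.46
     = 160.87 kg/ha


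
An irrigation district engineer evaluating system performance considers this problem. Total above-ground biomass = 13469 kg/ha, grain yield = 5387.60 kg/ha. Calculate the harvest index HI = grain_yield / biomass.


HI = grain_yield / biomass
   = 5387.60 / 13469
   = 0.40


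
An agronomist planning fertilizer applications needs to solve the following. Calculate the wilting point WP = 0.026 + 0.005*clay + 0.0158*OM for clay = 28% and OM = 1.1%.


WP = 0.026 + 0.005*28 + 0.0158*1.1
   = 0.026 + 0.1400 + 0.0174
   = 0.1834


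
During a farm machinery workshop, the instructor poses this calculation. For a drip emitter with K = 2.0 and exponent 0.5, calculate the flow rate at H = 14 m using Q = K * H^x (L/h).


Q = K * H^x
  = 2.0 * 14^0.5
  = 2.0 * 3.7417
  = 7.48 L/h


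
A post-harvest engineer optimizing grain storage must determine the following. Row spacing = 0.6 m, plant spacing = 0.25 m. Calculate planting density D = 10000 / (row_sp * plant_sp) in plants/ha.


D = 10000 / (row_sp * plant_sp)
  = 10000 / (0.6 * 0.25)
  = 10000 / 0.1500
  = 66666.67 plants/ha


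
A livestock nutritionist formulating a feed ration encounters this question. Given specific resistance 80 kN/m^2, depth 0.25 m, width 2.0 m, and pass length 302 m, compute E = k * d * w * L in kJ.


E = k * d * w * L
  = 80 * 0.25 * 2.0 * 302
  = 12080 kJ


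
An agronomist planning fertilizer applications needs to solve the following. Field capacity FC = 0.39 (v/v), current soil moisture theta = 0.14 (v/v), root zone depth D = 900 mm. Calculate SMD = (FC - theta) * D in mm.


SMD = (FC - theta) * D
    = (0.39 - 0.14) * 900
    = 0.250 * 900
    = 225 mm


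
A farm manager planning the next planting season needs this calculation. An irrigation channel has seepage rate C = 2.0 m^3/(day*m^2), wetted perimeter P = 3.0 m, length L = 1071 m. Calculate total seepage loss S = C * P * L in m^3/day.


S = C * P * L
  = 2.0 * 3.0 * 1071
  = 6426 m^3/day


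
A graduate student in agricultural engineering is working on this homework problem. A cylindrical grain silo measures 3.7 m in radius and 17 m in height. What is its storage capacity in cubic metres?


V = pi * r^2 * h
  = pi * 3.7^2 * 17
  = pi * 13.69 * 17
  = 731.14 m^3


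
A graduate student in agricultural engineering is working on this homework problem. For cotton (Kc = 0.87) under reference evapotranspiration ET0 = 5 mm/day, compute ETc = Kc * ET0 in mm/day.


ETc = Kc * ET0
    = 0.87 * 5
    = 4.35 mm/day


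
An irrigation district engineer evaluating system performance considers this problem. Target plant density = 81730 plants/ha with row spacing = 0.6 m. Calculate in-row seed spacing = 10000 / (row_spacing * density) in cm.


spacing = 10000 / (row_sp * density)
        = 10000 / (0.6 * 81730)
        = 10000 / 49038
        = 0.20392 m = 20.39 cm


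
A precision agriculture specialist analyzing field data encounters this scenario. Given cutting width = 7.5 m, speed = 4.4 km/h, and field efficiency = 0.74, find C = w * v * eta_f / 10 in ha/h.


C = w * v * eta_f / 10
  = 7.5 * 4.4 * 0.74 / 10
  = 24.42 / 10
  = 2.44 ha/h


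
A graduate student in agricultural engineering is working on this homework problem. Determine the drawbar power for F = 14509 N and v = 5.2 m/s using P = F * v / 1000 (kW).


P = F * v / 1000
  = 14509 * 5.2 / 1000
  = 75446.80 / 1000
  = 75.45 kW


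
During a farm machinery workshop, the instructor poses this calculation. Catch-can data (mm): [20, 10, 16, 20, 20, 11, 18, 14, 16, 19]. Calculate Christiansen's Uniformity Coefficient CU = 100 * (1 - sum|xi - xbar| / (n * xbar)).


xbar = 164 / 10 = 16.400
sum|xi - xbar| = 30
CU = 100 * (1 - 30 / (10 * 16.400))
   = 100 * (1 - 0.1829)
   = 81.71%


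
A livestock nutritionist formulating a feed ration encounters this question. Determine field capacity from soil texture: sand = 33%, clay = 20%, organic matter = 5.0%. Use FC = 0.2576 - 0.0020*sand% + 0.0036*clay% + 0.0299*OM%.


FC = 0.2576 - 0.0020*33 + 0.0036*20 + 0.0299*5.0
   = 0.2576 - 0.0660 + 0.0720 + 0.1495
   = 0.4131


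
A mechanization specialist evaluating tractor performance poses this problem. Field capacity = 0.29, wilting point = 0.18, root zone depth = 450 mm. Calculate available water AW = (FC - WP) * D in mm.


AW = (FC - WP) * D
   = (0.29 - 0.18) * 450
   = 0.11 * 450
   = 49.50 mm


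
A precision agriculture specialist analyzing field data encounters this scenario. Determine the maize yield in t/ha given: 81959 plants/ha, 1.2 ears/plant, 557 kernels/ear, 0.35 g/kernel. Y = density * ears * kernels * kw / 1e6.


Y = density * ears * kernels * kw
  = 81959 * 1.2 * 557 * 0.35 g/ha
  = 19173488.46 g/ha
  = 19173.49 kg/ha = 19.17 t/ha


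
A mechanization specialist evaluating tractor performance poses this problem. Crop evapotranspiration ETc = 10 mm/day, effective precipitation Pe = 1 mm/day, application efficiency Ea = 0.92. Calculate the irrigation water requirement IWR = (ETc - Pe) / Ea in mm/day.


IWR = (ETc - Pe) / Ea
    = (10 - 1) / 0.92
    = 9 / 0.92
    = 9.78 mm/day


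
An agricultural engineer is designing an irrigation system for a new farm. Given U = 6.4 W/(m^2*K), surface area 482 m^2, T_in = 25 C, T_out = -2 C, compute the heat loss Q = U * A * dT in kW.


dT = 25 - (-2) = 27 K
Q = U * A * dT
  = 6.4 * 482 * 27
  = 83289.60 W = 83.29 kW


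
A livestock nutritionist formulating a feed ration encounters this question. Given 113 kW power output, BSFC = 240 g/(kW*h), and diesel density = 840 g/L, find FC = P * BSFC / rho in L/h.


FC = P * BSFC / rho_fuel
   = 113 * 240 / 840
   = 27120 / 840
   = 32.29 L/h


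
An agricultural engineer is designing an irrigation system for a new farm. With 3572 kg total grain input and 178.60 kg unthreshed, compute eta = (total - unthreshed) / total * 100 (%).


eta = (total - unthreshed) / total * 100
    = (3572 - 178.60) / 3572 * 100
    = 3393.40 / 3572 * 100
    = 95%


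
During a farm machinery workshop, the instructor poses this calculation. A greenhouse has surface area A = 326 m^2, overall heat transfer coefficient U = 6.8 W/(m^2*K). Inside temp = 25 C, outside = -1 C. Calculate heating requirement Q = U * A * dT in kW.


dT = 25 - (-1) = 26 K
Q = U * A * dT
  = 6.8 * 326 * 26
  = 57636.80 W = 57.64 kW


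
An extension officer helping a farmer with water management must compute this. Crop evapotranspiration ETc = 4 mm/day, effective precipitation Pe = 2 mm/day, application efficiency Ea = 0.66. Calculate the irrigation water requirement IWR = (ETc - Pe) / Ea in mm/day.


IWR = (ETc - Pe) / Ea
    = (4 - 2) / 0.66
    = 2 / 0.66
    = 3.03 mm/day


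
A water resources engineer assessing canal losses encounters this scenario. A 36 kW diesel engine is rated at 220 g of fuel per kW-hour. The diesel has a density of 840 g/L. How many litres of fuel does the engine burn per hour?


FC = P * BSFC / rho_fuel
   = 36 * 220 / 840
   = 7920 / 840
   = 9.43 L/h


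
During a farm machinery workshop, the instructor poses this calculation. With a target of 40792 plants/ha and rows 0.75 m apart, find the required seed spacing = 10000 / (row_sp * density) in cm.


spacing = 10000 / (row_sp * density)
        = 10000 / (0.75 * 40792)
        = 10000 / 30594
        = 0.32686 m = 32.69 cm


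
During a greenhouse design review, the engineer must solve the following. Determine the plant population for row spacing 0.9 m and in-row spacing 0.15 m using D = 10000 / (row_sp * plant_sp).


D = 10000 / (row_sp * plant_sp)
  = 10000 / (0.9 * 0.15)
  = 10000 / 0.1350
  = 74074.07 plants/ha


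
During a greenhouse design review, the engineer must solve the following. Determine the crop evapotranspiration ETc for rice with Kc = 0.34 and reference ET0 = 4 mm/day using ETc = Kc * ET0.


ETc = Kc * ET0
    = 0.34 * 4
    = 1.36 mm/day


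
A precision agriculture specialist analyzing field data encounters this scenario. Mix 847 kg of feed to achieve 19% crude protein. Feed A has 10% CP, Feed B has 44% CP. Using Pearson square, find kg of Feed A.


parts_A = CP_b - target = 44 - 19 = 25
parts_B = target - CP_a = 19 - 10 = 9
total_parts = 25 + 9 = 34
Feed A = 847 * 25 / 34 = 622.79 kg
Feed B = 847 * 9 / 34 = 224.21 kg

622.79 kg


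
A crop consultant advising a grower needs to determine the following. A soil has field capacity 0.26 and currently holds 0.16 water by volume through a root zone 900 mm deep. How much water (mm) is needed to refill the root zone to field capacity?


SMD = (FC - theta) * D
    = (0.26 - 0.16) * 900
    = 0.100 * 900
    = 90 mm


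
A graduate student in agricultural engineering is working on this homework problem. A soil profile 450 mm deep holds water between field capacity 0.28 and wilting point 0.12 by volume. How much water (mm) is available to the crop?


AW = (FC - WP) * D
   = (0.28 - 0.12) * 450
   = 0.16 * 450
   = 72 mm


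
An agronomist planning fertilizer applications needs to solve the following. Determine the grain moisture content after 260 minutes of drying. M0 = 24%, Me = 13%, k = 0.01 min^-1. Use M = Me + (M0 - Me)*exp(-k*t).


M = Me + (M0 - Me) * e^(-k*t)
  = 13 + (24 - 13) * e^(-0.01*260)
  = 13 + 11 * e^(-2.600)
  = 13 + 11 * 0.07427
  = 13 + 0.8170
  = 13.82%


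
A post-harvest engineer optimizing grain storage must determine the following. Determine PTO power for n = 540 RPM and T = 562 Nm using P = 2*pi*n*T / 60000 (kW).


P = 2*pi*n*T / 60000
  = 2*pi * 540 * 562 / 60000
  = 1906821.08 / 60000
  = 31.78 kW


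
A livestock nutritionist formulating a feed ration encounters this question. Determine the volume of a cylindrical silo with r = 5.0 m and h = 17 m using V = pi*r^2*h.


V = pi * r^2 * h
  = pi * 5.0^2 * 17
  = pi * 25 * 17
  = 1335.18 m^3


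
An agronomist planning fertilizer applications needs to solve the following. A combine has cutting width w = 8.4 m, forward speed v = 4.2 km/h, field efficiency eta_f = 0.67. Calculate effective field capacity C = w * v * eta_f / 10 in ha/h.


C = w * v * eta_f / 10
  = 8.4 * 4.2 * 0.67 / 10
  = 23.64 / 10
  = 2.36 ha/h


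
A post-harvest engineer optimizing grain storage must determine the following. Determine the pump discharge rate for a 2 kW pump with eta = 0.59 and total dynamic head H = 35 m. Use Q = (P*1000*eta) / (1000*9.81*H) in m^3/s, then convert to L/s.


Q = (P * 1000 * eta) / (rho * g * H)
  = (2 * 1000 * 0.59) / (1000 * 9.81 * 35)
  = 1180 / 343350
  = 0.00344 m^3/s = 3.44 L/s


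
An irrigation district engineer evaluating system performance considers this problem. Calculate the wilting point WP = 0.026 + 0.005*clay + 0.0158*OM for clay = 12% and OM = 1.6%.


WP = 0.026 + 0.005*12 + 0.0158*1.6
   = 0.026 + 0.0600 + 0.0253
   = 0.1113


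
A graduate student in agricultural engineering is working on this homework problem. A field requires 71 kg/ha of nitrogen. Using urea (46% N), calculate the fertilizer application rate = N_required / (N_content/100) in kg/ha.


Rate = N_required / (N_content / 100)
     = 71 / (46 / 100)
     = 71 / 0.46
     = 154.35 kg/ha


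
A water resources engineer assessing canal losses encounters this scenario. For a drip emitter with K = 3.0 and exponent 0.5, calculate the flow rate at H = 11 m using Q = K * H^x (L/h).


Q = K * H^x
  = 3.0 * 11^0.5
  = 3.0 * 3.3166
  = 9.95 L/h


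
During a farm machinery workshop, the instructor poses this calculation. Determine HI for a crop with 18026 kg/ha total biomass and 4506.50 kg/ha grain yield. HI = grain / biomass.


HI = grain_yield / biomass
   = 4506.50 / 18026
   = 0.25


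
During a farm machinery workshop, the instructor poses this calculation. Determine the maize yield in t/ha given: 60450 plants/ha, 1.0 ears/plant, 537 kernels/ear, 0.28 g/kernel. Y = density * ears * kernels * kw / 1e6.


Y = density * ears * kernels * kw
  = 60450 * 1.0 * 537 * 0.28 g/ha
  = 9089262 g/ha
  = 9089.26 kg/ha = 9.09 t/ha


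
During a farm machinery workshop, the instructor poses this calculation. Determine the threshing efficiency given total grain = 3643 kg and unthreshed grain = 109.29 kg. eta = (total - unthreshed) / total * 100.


eta = (total - unthreshed) / total * 100
    = (3643 - 109.29) / 3643 * 100
    = 3533.71 / 3643 * 100
    = 97%


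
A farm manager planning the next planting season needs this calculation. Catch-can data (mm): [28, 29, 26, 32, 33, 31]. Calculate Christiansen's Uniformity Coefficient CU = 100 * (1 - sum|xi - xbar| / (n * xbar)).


xbar = 179 / 6 = 29.833
sum|xi - xbar| = 13
CU = 100 * (1 - 13 / (6 * 29.833))
   = 100 * (1 - 0.0726)
   = 92.74%


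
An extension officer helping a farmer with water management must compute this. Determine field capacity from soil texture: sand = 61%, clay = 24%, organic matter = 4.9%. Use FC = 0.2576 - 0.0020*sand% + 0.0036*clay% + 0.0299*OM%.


FC = 0.2576 - 0.0020*61 + 0.0036*24 + 0.0299*4.9
   = 0.2576 - 0.1220 + 0.0864 + 0.1465
   = 0.3685


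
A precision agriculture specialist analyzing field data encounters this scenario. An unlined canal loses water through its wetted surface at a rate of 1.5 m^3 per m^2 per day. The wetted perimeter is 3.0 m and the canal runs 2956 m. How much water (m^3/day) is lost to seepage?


S = C * P * L
  = 1.5 * 3.0 * 2956
  = 13302 m^3/day


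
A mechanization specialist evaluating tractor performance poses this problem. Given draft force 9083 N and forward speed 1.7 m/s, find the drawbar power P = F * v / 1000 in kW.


P = F * v / 1000
  = 9083 * 1.7 / 1000
  = 15441.10 / 1000
  = 15.44 kW


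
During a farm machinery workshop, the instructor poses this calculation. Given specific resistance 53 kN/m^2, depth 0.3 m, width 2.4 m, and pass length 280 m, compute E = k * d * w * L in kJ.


E = k * d * w * L
  = 53 * 0.3 * 2.4 * 280
  = 10684.80 kJ


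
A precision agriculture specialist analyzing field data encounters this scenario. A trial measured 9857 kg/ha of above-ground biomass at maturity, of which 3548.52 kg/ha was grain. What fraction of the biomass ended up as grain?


HI = grain_yield / biomass
   = 3548.52 / 9857
   = 0.36


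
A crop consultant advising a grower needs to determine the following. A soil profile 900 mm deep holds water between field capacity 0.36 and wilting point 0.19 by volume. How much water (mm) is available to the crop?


AW = (FC - WP) * D
   = (0.36 - 0.19) * 900
   = 0.17 * 900
   = 153 mm


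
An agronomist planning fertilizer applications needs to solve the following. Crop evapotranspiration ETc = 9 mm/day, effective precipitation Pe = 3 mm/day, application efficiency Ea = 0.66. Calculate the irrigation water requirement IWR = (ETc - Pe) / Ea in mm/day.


IWR = (ETc - Pe) / Ea
    = (9 - 3) / 0.66
    = 6 / 0.66
    = 9.09 mm/day


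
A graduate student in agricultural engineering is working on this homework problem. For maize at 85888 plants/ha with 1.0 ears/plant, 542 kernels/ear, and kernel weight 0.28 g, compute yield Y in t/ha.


Y = density * ears * kernels * kw
  = 85888 * 1.0 * 542 * 0.28 g/ha
  = 13034362.88 g/ha
  = 13034.36 kg/ha = 13.03 t/ha


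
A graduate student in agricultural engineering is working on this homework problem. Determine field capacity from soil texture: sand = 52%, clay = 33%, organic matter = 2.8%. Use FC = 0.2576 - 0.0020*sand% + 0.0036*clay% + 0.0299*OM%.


FC = 0.2576 - 0.0020*52 + 0.0036*33 + 0.0299*2.8
   = 0.2576 - 0.1040 + 0.1188 + 0.0837
   = 0.3561


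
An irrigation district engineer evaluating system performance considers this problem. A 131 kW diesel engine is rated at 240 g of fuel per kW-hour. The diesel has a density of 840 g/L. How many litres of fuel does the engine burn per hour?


FC = P * BSFC / rho_fuel
   = 131 * 240 / 840
   = 31440 / 840
   = 37.43 L/h


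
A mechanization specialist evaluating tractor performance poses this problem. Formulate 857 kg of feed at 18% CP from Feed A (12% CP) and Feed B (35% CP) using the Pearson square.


parts_A = CP_b - target = 35 - 18 = 17
parts_B = target - CP_a = 18 - 12 = 6
total_parts = 17 + 6 = 23
Feed A = 857 * 17 / 23 = 633.43 kg
Feed B = 857 * 6 / 23 = 223.57 kg

633.43 kg


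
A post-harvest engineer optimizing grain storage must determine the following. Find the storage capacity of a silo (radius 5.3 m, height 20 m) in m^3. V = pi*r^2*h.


V = pi * r^2 * h
  = pi * 5.3^2 * 20
  = pi * 28.09 * 20
  = 1764.95 m^3


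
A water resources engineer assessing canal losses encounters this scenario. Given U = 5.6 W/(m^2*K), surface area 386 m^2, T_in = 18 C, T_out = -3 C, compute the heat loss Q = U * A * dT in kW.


dT = 18 - (-3) = 21 K
Q = U * A * dT
  = 5.6 * 386 * 21
  = 45393.60 W = 45.39 kW


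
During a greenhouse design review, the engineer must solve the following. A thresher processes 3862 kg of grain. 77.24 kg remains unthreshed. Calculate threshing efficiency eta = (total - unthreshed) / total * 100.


eta = (total - unthreshed) / total * 100
    = (3862 - 77.24) / 3862 * 100
    = 3784.76 / 3862 * 100
    = 98%


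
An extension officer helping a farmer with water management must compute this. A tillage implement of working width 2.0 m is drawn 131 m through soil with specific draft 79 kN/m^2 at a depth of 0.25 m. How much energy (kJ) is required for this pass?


E = k * d * w * L
  = 79 * 0.25 * 2.0 * 131
  = 5174.50 kJ


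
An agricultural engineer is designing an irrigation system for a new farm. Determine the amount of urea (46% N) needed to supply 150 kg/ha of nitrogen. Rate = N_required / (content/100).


Rate = N_required / (N_content / 100)
     = 150 / (46 / 100)
     = 150 / 0.46
     = 326.09 kg/ha


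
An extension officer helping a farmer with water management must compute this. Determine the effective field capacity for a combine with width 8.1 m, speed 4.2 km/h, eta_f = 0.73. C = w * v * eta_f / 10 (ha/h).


C = w * v * eta_f / 10
  = 8.1 * 4.2 * 0.73 / 10
  = 24.83 / 10
  = 2.48 ha/h


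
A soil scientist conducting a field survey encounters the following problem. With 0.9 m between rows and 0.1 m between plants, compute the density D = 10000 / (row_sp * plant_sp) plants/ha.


D = 10000 / (row_sp * plant_sp)
  = 10000 / (0.9 * 0.1)
  = 10000 / 0.0900
  = 111111.11 plants/ha


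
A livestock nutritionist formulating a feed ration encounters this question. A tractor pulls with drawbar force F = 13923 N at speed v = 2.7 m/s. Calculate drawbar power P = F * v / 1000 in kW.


P = F * v / 1000
  = 13923 * 2.7 / 1000
  = 37592.10 / 1000
  = 37.59 kW


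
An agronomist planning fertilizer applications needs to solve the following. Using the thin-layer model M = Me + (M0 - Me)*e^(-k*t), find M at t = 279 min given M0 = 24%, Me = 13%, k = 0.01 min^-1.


M = Me + (M0 - Me) * e^(-k*t)
  = 13 + (24 - 13) * e^(-0.01*279)
  = 13 + 11 * e^(-2.790)
  = 13 + 11 * 0.06142
  = 13 + 0.6756
  = 13.68%


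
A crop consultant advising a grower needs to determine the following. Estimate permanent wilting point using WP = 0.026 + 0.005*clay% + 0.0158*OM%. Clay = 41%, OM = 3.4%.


WP = 0.026 + 0.005*41 + 0.0158*3.4
   = 0.026 + 0.2050 + 0.0537
   = 0.2847


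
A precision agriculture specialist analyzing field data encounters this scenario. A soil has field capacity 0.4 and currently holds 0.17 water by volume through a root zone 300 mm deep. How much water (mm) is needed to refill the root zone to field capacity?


SMD = (FC - theta) * D
    = (0.4 - 0.17) * 300
    = 0.230 * 300
    = 69 mm


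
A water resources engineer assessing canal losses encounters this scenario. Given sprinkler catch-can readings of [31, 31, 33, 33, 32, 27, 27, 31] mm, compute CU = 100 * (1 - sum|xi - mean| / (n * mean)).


xbar = 245 / 8 = 30.625
sum|xi - xbar| = 14.500
CU = 100 * (1 - 14.500 / (8 * 30.625))
   = 100 * (1 - 0.0592)
   = 94.08%


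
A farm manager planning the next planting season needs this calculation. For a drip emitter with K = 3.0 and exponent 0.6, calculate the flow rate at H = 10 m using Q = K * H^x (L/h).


Q = K * H^x
  = 3.0 * 10^0.6
  = 3.0 * 3.9811
  = 11.94 L/h


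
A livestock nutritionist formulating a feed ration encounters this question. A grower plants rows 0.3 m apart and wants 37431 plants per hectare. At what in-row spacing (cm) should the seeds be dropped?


spacing = 10000 / (row_sp * density)
        = 10000 / (0.3 * 37431)
        = 10000 / 11229.30
        = 0.89053 m = 89.05 cm


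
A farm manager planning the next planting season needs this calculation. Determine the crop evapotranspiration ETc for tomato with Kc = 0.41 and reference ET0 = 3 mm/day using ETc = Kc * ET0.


ETc = Kc * ET0
    = 0.41 * 3
    = 1.23 mm/day


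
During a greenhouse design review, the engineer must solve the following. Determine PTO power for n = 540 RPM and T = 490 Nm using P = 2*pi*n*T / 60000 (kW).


P = 2*pi*n*T / 60000
  = 2*pi * 540 * 490 / 60000
  = 1662530.83 / 60000
  = 27.71 kW


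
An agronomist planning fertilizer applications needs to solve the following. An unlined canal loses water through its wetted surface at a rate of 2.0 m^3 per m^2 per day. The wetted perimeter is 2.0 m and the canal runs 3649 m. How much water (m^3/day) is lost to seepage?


S = C * P * L
  = 2.0 * 2.0 * 3649
  = 14596 m^3/day


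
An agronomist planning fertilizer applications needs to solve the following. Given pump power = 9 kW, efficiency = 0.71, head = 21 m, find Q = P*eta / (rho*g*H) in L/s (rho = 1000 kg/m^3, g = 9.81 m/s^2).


Q = (P * 1000 * eta) / (rho * g * H)
  = (9 * 1000 * 0.71) / (1000 * 9.81 * 21)
  = 6390 / 206010
  = 0.03102 m^3/s = 31.02 L/s


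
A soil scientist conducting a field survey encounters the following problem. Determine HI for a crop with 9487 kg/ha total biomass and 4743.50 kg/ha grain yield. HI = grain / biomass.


HI = grain_yield / biomass
   = 4743.50 / 9487
   = 0.50


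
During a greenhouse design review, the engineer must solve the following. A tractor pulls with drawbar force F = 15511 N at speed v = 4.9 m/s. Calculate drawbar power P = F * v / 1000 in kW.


P = F * v / 1000
  = 15511 * 4.9 / 1000
  = 76003.90 / 1000
  = 76.00 kW


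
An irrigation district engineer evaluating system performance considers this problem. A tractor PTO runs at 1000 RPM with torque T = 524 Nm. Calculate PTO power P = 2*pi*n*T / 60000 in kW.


P = 2*pi*n*T / 60000
  = 2*pi * 1000 * 524 / 60000
  = 3292389.10 / 60000
  = 54.87 kW


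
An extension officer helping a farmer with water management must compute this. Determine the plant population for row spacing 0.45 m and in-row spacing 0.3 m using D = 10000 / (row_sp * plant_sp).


D = 10000 / (row_sp * plant_sp)
  = 10000 / (0.45 * 0.3)
  = 10000 / 0.1350
  = 74074.07 plants/ha


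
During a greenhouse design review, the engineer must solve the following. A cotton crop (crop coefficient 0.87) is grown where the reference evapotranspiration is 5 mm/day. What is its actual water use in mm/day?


ETc = Kc * ET0
    = 0.87 * 5
    = 4.35 mm/day


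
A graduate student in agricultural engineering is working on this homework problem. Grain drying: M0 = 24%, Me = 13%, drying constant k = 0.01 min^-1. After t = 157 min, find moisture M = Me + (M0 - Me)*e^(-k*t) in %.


M = Me + (M0 - Me) * e^(-k*t)
  = 13 + (24 - 13) * e^(-0.01*157)
  = 13 + 11 * e^(-1.570)
  = 13 + 11 * 0.20805
  = 13 + 2.2885
  = 15.29%


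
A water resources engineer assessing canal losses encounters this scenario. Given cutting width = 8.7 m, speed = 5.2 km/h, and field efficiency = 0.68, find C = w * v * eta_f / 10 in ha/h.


C = w * v * eta_f / 10
  = 8.7 * 5.2 * 0.68 / 10
  = 30.76 / 10
  = 3.08 ha/h


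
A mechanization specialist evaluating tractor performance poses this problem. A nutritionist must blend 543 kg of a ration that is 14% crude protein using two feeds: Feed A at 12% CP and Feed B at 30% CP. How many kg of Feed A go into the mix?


parts_A = CP_b - target = 30 - 14 = 16
parts_B = target - CP_a = 14 - 12 = 2
total_parts = 16 + 2 = 18
Feed A = 543 * 16 / 18 = 482.67 kg
Feed B = 543 * 2 / 18 = 60.33 kg

482.67 kg


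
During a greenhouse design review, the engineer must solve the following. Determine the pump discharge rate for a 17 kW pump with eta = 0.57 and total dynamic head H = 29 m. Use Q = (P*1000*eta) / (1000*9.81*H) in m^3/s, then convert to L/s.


Q = (P * 1000 * eta) / (rho * g * H)
  = (17 * 1000 * 0.57) / (1000 * 9.81 * 29)
  = 9690 / 284490
  = 0.03406 m^3/s = 34.06 L/s


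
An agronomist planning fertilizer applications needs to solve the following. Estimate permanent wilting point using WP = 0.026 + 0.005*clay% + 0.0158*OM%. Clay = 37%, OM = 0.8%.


WP = 0.026 + 0.005*37 + 0.0158*0.8
   = 0.026 + 0.1850 + 0.0126
   = 0.2236


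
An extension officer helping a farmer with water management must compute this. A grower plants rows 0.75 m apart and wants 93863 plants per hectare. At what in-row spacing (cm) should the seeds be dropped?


spacing = 10000 / (row_sp * density)
        = 10000 / (0.75 * 93863)
        = 10000 / 70397.25
        = 0.14205 m = 14.21 cm


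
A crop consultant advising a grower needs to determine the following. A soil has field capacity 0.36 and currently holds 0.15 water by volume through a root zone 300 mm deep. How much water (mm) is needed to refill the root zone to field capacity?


SMD = (FC - theta) * D
    = (0.36 - 0.15) * 300
    = 0.210 * 300
    = 63 mm


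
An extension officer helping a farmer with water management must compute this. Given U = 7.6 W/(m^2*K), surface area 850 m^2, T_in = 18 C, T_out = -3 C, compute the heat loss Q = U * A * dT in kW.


dT = 18 - (-3) = 21 K
Q = U * A * dT
  = 7.6 * 850 * 21
  = 135660 W = 135.66 kW


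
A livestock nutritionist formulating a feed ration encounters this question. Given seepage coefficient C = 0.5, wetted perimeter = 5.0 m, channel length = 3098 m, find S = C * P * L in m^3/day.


S = C * P * L
  = 0.5 * 5.0 * 3098
  = 7745 m^3/day


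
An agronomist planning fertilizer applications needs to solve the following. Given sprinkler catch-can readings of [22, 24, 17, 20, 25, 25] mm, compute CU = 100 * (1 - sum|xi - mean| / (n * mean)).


xbar = 133 / 6 = 22.167
sum|xi - xbar| = 15
CU = 100 * (1 - 15 / (6 * 22.167))
   = 100 * (1 - 0.1128)
   = 88.72%


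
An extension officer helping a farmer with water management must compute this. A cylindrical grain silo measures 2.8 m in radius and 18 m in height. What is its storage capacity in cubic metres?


V = pi * r^2 * h
  = pi * 2.8^2 * 18
  = pi * 7.84 * 18
  = 443.34 m^3


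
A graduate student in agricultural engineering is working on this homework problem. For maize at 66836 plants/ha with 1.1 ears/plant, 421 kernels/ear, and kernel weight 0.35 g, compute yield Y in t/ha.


Y = density * ears * kernels * kw
  = 66836 * 1.1 * 421 * 0.35 g/ha
  = 10833113.06 g/ha
  = 10833.11 kg/ha = 10.83 t/ha


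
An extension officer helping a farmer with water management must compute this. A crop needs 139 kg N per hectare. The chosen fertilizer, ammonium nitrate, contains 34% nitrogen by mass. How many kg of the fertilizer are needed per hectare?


Rate = N_required / (N_content / 100)
     = 139 / (34 / 100)
     = 139 / 0.34
     = 408.82 kg/ha


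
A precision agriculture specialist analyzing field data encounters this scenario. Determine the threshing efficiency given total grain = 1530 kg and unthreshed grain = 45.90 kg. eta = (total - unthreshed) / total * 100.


eta = (total - unthreshed) / total * 100
    = (1530 - 45.90) / 1530 * 100
    = 1484.10 / 1530 * 100
    = 97%


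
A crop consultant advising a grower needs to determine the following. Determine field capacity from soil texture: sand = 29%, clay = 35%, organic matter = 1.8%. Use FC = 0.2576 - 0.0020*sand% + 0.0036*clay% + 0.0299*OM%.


FC = 0.2576 - 0.0020*29 + 0.0036*35 + 0.0299*1.8
   = 0.2576 - 0.0580 + 0.1260 + 0.0538
   = 0.3794


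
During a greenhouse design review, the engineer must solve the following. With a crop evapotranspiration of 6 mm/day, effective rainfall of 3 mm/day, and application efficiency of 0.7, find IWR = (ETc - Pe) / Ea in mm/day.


IWR = (ETc - Pe) / Ea
    = (6 - 3) / 0.7
    = 3 / 0.7
    = 4.29 mm/day


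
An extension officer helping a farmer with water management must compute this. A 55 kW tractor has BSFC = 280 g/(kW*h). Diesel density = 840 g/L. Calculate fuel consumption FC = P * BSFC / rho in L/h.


FC = P * BSFC / rho_fuel
   = 55 * 280 / 840
   = 15400 / 840
   = 18.33 L/h


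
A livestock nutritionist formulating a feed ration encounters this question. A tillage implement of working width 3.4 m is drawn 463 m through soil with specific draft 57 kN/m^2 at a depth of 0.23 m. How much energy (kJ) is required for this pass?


E = k * d * w * L
  = 57 * 0.23 * 3.4 * 463
  = 20637.76 kJ


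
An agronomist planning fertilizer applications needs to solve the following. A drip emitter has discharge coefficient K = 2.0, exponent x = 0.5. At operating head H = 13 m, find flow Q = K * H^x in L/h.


Q = K * H^x
  = 2.0 * 13^0.5
  = 2.0 * 3.6056
  = 7.21 L/h


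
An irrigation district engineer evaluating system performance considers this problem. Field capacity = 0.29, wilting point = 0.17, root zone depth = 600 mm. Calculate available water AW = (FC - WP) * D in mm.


AW = (FC - WP) * D
   = (0.29 - 0.17) * 600
   = 0.12 * 600
   = 72 mm


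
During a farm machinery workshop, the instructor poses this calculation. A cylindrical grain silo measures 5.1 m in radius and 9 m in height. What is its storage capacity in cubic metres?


V = pi * r^2 * h
  = pi * 5.1^2 * 9
  = pi * 26.01 * 9
  = 735.42 m^3


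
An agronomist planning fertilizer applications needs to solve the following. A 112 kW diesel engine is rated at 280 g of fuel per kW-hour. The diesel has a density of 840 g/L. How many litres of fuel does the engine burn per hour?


FC = P * BSFC / rho_fuel
   = 112 * 280 / 840
   = 31360 / 840
   = 37.33 L/h


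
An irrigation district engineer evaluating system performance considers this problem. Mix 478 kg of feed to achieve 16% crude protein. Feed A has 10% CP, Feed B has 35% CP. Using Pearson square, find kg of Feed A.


parts_A = CP_b - target = 35 - 16 = 19
parts_B = target - CP_a = 16 - 10 = 6
total_parts = 19 + 6 = 25
Feed A = 478 * 19 / 25 = 363.28 kg
Feed B = 478 * 6 / 25 = 114.72 kg

363.28 kg


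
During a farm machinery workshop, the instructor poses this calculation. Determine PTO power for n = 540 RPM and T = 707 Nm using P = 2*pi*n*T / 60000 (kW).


P = 2*pi*n*T / 60000
  = 2*pi * 540 * 707 / 60000
  = 2398794.49 / 60000
  = 39.98 kW


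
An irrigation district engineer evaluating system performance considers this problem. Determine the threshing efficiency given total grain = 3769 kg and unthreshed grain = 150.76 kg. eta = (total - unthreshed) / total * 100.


eta = (total - unthreshed) / total * 100
    = (3769 - 150.76) / 3769 * 100
    = 3618.24 / 3769 * 100
    = 96%


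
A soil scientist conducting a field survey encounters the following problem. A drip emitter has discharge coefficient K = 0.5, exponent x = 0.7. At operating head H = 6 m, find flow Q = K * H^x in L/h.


Q = K * H^x
  = 0.5 * 6^0.7
  = 0.5 * 3.5051
  = 1.75 L/h


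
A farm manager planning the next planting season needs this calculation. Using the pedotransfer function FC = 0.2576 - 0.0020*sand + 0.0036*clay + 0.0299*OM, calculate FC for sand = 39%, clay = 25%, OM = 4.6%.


FC = 0.2576 - 0.0020*39 + 0.0036*25 + 0.0299*4.6
   = 0.2576 - 0.0780 + 0.0900 + 0.1375
   = 0.4071


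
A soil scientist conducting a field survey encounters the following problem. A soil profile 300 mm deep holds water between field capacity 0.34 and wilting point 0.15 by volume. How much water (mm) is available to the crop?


AW = (FC - WP) * D
   = (0.34 - 0.15) * 300
   = 0.19 * 300
   = 57 mm


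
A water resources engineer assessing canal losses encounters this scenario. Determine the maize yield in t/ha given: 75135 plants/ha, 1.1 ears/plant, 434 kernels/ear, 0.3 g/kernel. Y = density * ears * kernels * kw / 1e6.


Y = density * ears * kernels * kw
  = 75135 * 1.1 * 434 * 0.3 g/ha
  = 10760834.70 g/ha
  = 10760.83 kg/ha = 10.76 t/ha


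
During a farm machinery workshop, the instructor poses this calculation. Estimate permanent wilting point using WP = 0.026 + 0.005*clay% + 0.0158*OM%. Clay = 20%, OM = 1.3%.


WP = 0.026 + 0.005*20 + 0.0158*1.3
   = 0.026 + 0.1000 + 0.0205
   = 0.1465


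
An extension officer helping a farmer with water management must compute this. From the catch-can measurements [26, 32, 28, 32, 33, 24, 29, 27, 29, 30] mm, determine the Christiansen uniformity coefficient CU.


xbar = 290 / 10 = 29
sum|xi - xbar| = 22
CU = 100 * (1 - 22 / (10 * 29))
   = 100 * (1 - 0.0759)
   = 92.41%


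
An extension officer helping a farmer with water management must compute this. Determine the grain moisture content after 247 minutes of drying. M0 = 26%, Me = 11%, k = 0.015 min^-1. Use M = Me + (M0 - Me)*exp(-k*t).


M = Me + (M0 - Me) * e^(-k*t)
  = 11 + (26 - 11) * e^(-0.015*247)
  = 11 + 15 * e^(-3.705)
  = 11 + 15 * 0.02460
  = 11 + 0.3690
  = 11.37%


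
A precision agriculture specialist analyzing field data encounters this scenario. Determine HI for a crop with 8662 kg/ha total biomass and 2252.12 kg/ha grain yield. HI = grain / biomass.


HI = grain_yield / biomass
   = 2252.12 / 8662
   = 0.26


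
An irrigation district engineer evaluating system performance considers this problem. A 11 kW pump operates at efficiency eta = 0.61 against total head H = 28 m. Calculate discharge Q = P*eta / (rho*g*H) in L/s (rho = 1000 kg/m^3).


Q = (P * 1000 * eta) / (rho * g * H)
  = (11 * 1000 * 0.61) / (1000 * 9.81 * 28)
  = 6710 / 274680
  = 0.02443 m^3/s = 24.43 L/s


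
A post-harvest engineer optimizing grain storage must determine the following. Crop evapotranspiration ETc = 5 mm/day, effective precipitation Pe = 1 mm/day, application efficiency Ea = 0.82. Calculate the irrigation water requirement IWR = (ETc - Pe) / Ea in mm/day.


IWR = (ETc - Pe) / Ea
    = (5 - 1) / 0.82
    = 4 / 0.82
    = 4.88 mm/day


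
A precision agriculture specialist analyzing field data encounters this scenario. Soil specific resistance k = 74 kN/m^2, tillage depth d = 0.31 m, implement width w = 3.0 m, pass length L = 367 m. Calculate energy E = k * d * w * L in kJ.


E = k * d * w * L
  = 74 * 0.31 * 3.0 * 367
  = 25256.94 kJ


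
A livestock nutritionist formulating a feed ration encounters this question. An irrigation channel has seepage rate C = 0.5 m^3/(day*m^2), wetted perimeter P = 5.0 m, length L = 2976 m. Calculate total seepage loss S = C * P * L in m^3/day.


S = C * P * L
  = 0.5 * 5.0 * 2976
  = 7440 m^3/day


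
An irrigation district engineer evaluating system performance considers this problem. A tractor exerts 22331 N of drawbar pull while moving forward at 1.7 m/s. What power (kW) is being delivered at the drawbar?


P = F * v / 1000
  = 22331 * 1.7 / 1000
  = 37962.70 / 1000
  = 37.96 kW


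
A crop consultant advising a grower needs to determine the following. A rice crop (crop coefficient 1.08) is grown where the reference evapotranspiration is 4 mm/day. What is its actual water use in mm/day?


ETc = Kc * ET0
    = 1.08 * 4
    = 4.32 mm/day


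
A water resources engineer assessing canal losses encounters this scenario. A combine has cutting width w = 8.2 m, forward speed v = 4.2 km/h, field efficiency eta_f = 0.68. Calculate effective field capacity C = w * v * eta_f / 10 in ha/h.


C = w * v * eta_f / 10
  = 8.2 * 4.2 * 0.68 / 10
  = 23.42 / 10
  = 2.34 ha/h
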